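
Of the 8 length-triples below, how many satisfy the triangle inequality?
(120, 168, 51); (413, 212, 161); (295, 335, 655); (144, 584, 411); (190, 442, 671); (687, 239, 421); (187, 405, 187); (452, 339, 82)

(51,120,168): 51+120 > 168 → valid
(161,212,413): 161+212 ≤ 413 → not valid
(295,335,655): 295+335 ≤ 655 → not valid
(144,411,584): 144+411 ≤ 584 → not valid
(190,442,671): 190+442 ≤ 671 → not valid
(239,421,687): 239+421 ≤ 687 → not valid
(187,187,405): 187+187 ≤ 405 → not valid
(82,339,452): 82+339 ≤ 452 → not valid
1 of the 8 triples forms a triangle.

1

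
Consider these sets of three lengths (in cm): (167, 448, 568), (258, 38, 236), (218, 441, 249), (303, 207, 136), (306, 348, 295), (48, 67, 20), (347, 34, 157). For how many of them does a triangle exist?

(167,448,568): 167+448 > 568 → valid
(38,236,258): 38+236 > 258 → valid
(218,249,441): 218+249 > 441 → valid
(136,207,303): 136+207 > 303 → valid
(295,306,348): 295+306 > 348 → valid
(20,48,67): 20+48 > 67 → valid
(34,157,347): 34+157 ≤ 347 → not valid
6 of the 7 triples form a triangle.

6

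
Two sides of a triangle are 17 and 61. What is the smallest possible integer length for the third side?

The third side must be strictly greater than |17 − 61| = 44.
The smallest integer above 44 is 45.

45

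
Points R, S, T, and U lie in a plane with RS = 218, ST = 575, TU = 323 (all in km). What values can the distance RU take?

The maximum is all hops collinear in one direction: 218 + 575 + 323 = 1116.
The longest hop is 575; the others sum to 541. Folding the others back against it leaves at least 575 − 541 = 34.

34 ≤ RU ≤ 1116 km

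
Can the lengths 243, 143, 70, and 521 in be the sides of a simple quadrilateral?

For a quadrilateral, each side must be shorter than the sum of the others.
Here the longest side is 521, but the remaining 3 sides sum to only 456.

No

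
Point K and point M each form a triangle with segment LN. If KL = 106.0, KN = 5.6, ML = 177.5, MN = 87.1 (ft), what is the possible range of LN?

100.4 < LN < 111.6

From triangle KLN: |106.0 − 5.6| < LN < 106.0 + 5.6, i.e. 100.4 < LN < 111.6.
From triangle MLN: 90.4 < LN < 264.6.
Both must hold, so LN lies in the intersection.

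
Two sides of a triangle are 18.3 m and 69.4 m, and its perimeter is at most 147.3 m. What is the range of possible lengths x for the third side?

Triangle inequality alone gives 51.1 < x < 87.7.
The perimeter condition gives x ≤ 147.3 − 18.3 − 69.4 = 59.6.
Intersecting the two: 51.1 < x ≤ 59.6.

51.1 < x ≤ 59.6 m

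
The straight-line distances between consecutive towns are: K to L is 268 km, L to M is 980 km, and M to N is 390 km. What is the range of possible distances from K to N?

322 ≤ KN ≤ 1638 km

The maximum is all hops collinear in one direction: 268 + 980 + 390 = 1638.
The longest hop is 980; the others sum to 658. Folding the others back against it leaves at least 980 − 658 = 322.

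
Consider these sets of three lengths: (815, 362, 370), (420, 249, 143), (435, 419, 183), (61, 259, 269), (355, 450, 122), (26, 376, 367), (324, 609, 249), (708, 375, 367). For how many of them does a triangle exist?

5

(362,370,815): 362+370 ≤ 815 → not valid
(143,249,420): 143+249 ≤ 420 → not valid
(183,419,435): 183+419 > 435 → valid
(61,259,269): 61+259 > 269 → valid
(122,355,450): 122+355 > 450 → valid
(26,367,376): 26+367 > 376 → valid
(249,324,609): 249+324 ≤ 609 → not valid
(367,375,708): 367+375 > 708 → valid
5 of the 8 triples form a triangle.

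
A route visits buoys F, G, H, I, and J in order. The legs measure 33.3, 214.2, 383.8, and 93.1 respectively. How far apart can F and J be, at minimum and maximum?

The maximum is all hops collinear in one direction: 33.3 + 214.2 + 383.8 + 93.1 = 724.4.
The longest hop is 383.8; the others sum to 340.6. Folding the others back against it leaves at least 383.8 − 340.6 = 43.2.

43.2 ≤ FJ ≤ 724.4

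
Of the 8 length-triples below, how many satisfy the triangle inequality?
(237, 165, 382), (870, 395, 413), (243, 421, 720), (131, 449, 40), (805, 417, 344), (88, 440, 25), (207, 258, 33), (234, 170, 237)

(165,237,382): 165+237 > 382 → valid
(395,413,870): 395+413 ≤ 870 → not valid
(243,421,720): 243+421 ≤ 720 → not valid
(40,131,449): 40+131 ≤ 449 → not valid
(344,417,805): 344+417 ≤ 805 → not valid
(25,88,440): 25+88 ≤ 440 → not valid
(33,207,258): 33+207 ≤ 258 → not valid
(170,234,237): 170+234 > 237 → valid
2 of the 8 triples form a triangle.

2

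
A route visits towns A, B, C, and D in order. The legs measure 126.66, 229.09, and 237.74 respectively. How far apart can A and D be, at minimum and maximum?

0 ≤ AD ≤ 593.49

The maximum is all hops collinear in one direction: 126.66 + 229.09 + 237.74 = 593.49.
The longest hop is 237.74; the others sum to 355.75. Since 237.74 ≤ 355.75, the path can fold back on itself completely, so the minimum distance is 0.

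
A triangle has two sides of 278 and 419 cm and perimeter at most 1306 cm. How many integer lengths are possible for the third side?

Triangle inequality: 141 < x < 697. Perimeter ≤ 1306 gives x ≤ 1306 − 278 − 419 = 609.
So 141 < x ≤ 609; integers 142 through 609: 468 values.

468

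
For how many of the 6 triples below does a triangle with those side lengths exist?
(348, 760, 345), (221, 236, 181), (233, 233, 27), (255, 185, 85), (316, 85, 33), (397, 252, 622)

4

(345,348,760): 345+348 ≤ 760 → not valid
(181,221,236): 181+221 > 236 → valid
(27,233,233): 27+233 > 233 → valid
(85,185,255): 85+185 > 255 → valid
(33,85,316): 33+85 ≤ 316 → not valid
(252,397,622): 252+397 > 622 → valid
4 of the 6 triples form a triangle.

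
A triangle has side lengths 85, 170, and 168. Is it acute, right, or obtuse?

Compare the square of the longest side to the sum of squares of the other two: 85² + 168² = 35449 > 28900 = 170².

acute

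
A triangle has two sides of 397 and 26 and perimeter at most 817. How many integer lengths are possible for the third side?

Triangle inequality: 371 < x < 423. Perimeter ≤ 817 gives x ≤ 817 − 397 − 26 = 394.
So 371 < x ≤ 394; integers 372 through 394: 23 values.

23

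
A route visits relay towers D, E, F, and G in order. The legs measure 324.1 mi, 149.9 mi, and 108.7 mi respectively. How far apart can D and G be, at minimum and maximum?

The maximum is all hops collinear in one direction: 324.1 + 149.9 + 108.7 = 582.7.
The longest hop is 324.1; the others sum to 258.6. Folding the others back against it leaves at least 324.1 − 258.6 = 65.5.

65.5 ≤ DG ≤ 582.7 mi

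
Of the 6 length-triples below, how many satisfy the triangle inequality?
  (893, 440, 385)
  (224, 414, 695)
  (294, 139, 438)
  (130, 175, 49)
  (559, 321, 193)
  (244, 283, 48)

2

(385,440,893): 385+440 ≤ 893 → not valid
(224,414,695): 224+414 ≤ 695 → not valid
(139,294,438): 139+294 ≤ 438 → not valid
(49,130,175): 49+130 > 175 → valid
(193,321,559): 193+321 ≤ 559 → not valid
(48,244,283): 48+244 > 283 → valid
2 of the 6 triples form a triangle.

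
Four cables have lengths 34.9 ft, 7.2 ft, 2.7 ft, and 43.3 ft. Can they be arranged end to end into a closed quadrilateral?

Yes

A quadrilateral exists iff every side is shorter than the sum of the others — equivalently, the longest side is less than the sum of the rest.
Longest side 43.3 < 44.8 (sum of the remaining 3), so yes.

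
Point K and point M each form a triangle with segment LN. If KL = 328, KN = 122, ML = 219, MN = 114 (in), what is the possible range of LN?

From triangle KLN: |328 − 122| < LN < 328 + 122, i.e. 206 < LN < 450.
From triangle MLN: 105 < LN < 333.
Both must hold, so LN lies in the intersection.

206 < LN < 333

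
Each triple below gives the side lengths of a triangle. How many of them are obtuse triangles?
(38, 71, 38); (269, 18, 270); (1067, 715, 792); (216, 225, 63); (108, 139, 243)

3

(38,71,38): 38²+38² = 2888 < 5041 = 71² → obtuse
(269,18,270): 18²+269² = 72685 < 72900 = 270² → obtuse
(1067,715,792): 715²+792² = 1138489 = 1067² → right
(216,225,63): 63²+216² = 50625 = 225² → right
(108,139,243): 108²+139² = 30985 < 59049 = 243² → obtuse
3 of the 5 are obtuse.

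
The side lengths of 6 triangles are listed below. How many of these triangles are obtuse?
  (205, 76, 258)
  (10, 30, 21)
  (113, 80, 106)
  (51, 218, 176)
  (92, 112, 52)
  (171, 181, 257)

5

(205,76,258): 76²+205² = 47801 < 66564 = 258² → obtuse
(10,30,21): 10²+21² = 541 < 900 = 30² → obtuse
(113,80,106): 80²+106² = 17636 > 12769 = 113² → acute
(51,218,176): 51²+176² = 33577 < 47524 = 218² → obtuse
(92,112,52): 52²+92² = 11168 < 12544 = 112² → obtuse
(171,181,257): 171²+181² = 62002 < 66049 = 257² → obtuse
5 of the 6 are obtuse.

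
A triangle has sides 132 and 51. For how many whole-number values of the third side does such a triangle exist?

101

The third side lies in the open interval (81, 183).
Integers from 82 to 182 inclusive: 182 − 82 + 1 = 101.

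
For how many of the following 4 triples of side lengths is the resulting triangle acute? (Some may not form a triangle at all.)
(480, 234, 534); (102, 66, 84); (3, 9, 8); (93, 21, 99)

(480,234,534): 234²+480² = 285156 = 534² → right
(102,66,84): 66²+84² = 11412 > 10404 = 102² → acute
(3,9,8): 3²+8² = 73 < 81 = 9² → obtuse
(93,21,99): 21²+93² = 9090 < 9801 = 99² → obtuse
1 of the 4 is acute.

1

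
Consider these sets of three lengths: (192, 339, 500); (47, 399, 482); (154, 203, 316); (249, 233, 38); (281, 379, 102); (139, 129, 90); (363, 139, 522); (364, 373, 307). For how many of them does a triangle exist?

(192,339,500): 192+339 > 500 → valid
(47,399,482): 47+399 ≤ 482 → not valid
(154,203,316): 154+203 > 316 → valid
(38,233,249): 38+233 > 249 → valid
(102,281,379): 102+281 > 379 → valid
(90,129,139): 90+129 > 139 → valid
(139,363,522): 139+363 ≤ 522 → not valid
(307,364,373): 307+364 > 373 → valid
6 of the 8 triples form a triangle.

6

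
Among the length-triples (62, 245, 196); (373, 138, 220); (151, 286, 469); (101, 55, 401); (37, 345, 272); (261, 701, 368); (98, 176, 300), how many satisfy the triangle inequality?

(62,196,245): 62+196 > 245 → valid
(138,220,373): 138+220 ≤ 373 → not valid
(151,286,469): 151+286 ≤ 469 → not valid
(55,101,401): 55+101 ≤ 401 → not valid
(37,272,345): 37+272 ≤ 345 → not valid
(261,368,701): 261+368 ≤ 701 → not valid
(98,176,300): 98+176 ≤ 300 → not valid
1 of the 7 triples forms a triangle.

1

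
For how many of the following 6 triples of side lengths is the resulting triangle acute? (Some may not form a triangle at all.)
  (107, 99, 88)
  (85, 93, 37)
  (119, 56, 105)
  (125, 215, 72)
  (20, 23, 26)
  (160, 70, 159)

3

(107,99,88): 88²+99² = 17545 > 11449 = 107² → acute
(85,93,37): 37²+85² = 8594 < 8649 = 93² → obtuse
(119,56,105): 56²+105² = 14161 = 119² → right
(125,215,72): 72+125 ≤ 215, not a triangle
(20,23,26): 20²+23² = 929 > 676 = 26² → acute
(160,70,159): 70²+159² = 30181 > 25600 = 160² → acute
3 of the 6 are acute.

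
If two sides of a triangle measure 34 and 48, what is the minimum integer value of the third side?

The third side must be strictly greater than |34 − 48| = 14.
The smallest integer above 14 is 15.

15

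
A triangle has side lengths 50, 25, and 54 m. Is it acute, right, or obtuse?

Compare the square of the longest side to the sum of squares of the other two: 25² + 50² = 3125 > 2916 = 54².

acute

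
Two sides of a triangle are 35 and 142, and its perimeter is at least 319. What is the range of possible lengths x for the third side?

Triangle inequality alone gives 107 < x < 177.
The perimeter condition gives x ≥ 319 − 35 − 142 = 142.
Intersecting the two: 142 ≤ x < 177.

142 ≤ x < 177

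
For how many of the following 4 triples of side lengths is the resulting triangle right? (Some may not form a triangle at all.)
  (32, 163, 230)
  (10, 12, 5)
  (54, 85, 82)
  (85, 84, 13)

1

(32,163,230): 32+163 ≤ 230, not a triangle
(10,12,5): 5²+10² = 125 < 144 = 12² → obtuse
(54,85,82): 54²+82² = 9640 > 7225 = 85² → acute
(85,84,13): 13²+84² = 7225 = 85² → right
1 of the 4 is right.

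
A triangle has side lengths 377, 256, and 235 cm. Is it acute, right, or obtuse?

obtuse

Compare the square of the longest side to the sum of squares of the other two: 235² + 256² = 120761 < 142129 = 377².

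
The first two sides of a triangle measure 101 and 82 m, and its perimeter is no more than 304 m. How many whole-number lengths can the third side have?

102

Triangle inequality: 19 < x < 183. Perimeter ≤ 304 gives x ≤ 304 − 101 − 82 = 121.
So 19 < x ≤ 121; integers 20 through 121: 102 values.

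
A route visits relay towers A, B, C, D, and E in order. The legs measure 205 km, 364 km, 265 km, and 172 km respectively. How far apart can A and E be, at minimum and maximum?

The maximum is all hops collinear in one direction: 205 + 364 + 265 + 172 = 1006.
The longest hop is 364; the others sum to 642. Since 364 ≤ 642, the path can fold back on itself completely, so the minimum distance is 0.

0 ≤ AE ≤ 1006 km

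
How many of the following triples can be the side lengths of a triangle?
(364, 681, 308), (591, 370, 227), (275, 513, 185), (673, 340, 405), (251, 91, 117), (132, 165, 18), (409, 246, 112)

2

(308,364,681): 308+364 ≤ 681 → not valid
(227,370,591): 227+370 > 591 → valid
(185,275,513): 185+275 ≤ 513 → not valid
(340,405,673): 340+405 > 673 → valid
(91,117,251): 91+117 ≤ 251 → not valid
(18,132,165): 18+132 ≤ 165 → not valid
(112,246,409): 112+246 ≤ 409 → not valid
2 of the 7 triples form a triangle.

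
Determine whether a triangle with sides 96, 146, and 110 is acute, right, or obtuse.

Compare the square of the longest side to the sum of squares of the other two: 96² + 110² = 21316 = 146².

right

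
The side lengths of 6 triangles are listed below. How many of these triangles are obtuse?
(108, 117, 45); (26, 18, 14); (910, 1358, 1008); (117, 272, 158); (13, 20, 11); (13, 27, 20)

4

(108,117,45): 45²+108² = 13689 = 117² → right
(26,18,14): 14²+18² = 520 < 676 = 26² → obtuse
(910,1358,1008): 910²+1008² = 1844164 = 1358² → right
(117,272,158): 117²+158² = 38653 < 73984 = 272² → obtuse
(13,20,11): 11²+13² = 290 < 400 = 20² → obtuse
(13,27,20): 13²+20² = 569 < 729 = 27² → obtuse
4 of the 6 are obtuse.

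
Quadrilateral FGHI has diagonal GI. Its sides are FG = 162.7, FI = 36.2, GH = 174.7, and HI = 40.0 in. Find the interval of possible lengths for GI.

134.7 < GI < 198.9

From triangle FGI: |162.7 − 36.2| < GI < 162.7 + 36.2, i.e. 126.5 < GI < 198.9.
From triangle HGI: 134.7 < GI < 214.7.
Both must hold, so GI lies in the intersection.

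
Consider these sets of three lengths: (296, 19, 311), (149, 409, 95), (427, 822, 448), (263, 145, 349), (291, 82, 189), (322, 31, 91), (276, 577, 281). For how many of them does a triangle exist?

3

(19,296,311): 19+296 > 311 → valid
(95,149,409): 95+149 ≤ 409 → not valid
(427,448,822): 427+448 > 822 → valid
(145,263,349): 145+263 > 349 → valid
(82,189,291): 82+189 ≤ 291 → not valid
(31,91,322): 31+91 ≤ 322 → not valid
(276,281,577): 276+281 ≤ 577 → not valid
3 of the 7 triples form a triangle.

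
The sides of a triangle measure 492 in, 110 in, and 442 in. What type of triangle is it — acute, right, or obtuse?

obtuse

Compare the square of the longest side to the sum of squares of the other two: 110² + 442² = 207464 < 242064 = 492².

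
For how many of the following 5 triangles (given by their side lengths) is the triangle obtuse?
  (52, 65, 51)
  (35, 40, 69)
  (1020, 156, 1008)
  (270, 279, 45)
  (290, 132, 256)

3

(52,65,51): 51²+52² = 5305 > 4225 = 65² → acute
(35,40,69): 35²+40² = 2825 < 4761 = 69² → obtuse
(1020,156,1008): 156²+1008² = 1040400 = 1020² → right
(270,279,45): 45²+270² = 74925 < 77841 = 279² → obtuse
(290,132,256): 132²+256² = 82960 < 84100 = 290² → obtuse
3 of the 5 are obtuse.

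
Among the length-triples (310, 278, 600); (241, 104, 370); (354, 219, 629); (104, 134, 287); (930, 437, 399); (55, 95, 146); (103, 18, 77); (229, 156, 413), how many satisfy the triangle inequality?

(278,310,600): 278+310 ≤ 600 → not valid
(104,241,370): 104+241 ≤ 370 → not valid
(219,354,629): 219+354 ≤ 629 → not valid
(104,134,287): 104+134 ≤ 287 → not valid
(399,437,930): 399+437 ≤ 930 → not valid
(55,95,146): 55+95 > 146 → valid
(18,77,103): 18+77 ≤ 103 → not valid
(156,229,413): 156+229 ≤ 413 → not valid
1 of the 8 triples forms a triangle.

1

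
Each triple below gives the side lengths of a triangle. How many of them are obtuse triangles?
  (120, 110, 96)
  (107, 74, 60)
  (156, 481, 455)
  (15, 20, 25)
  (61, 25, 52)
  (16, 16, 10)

2

(120,110,96): 96²+110² = 21316 > 14400 = 120² → acute
(107,74,60): 60²+74² = 9076 < 11449 = 107² → obtuse
(156,481,455): 156²+455² = 231361 = 481² → right
(15,20,25): 15²+20² = 625 = 25² → right
(61,25,52): 25²+52² = 3329 < 3721 = 61² → obtuse
(16,16,10): 10²+16² = 356 > 256 = 16² → acute
2 of the 6 are obtuse.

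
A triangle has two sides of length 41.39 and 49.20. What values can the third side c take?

7.81 < c < 90.59

By the triangle inequality, c must be less than 41.39 + 49.20 = 90.59 and greater than |41.39 − 49.20| = 7.81.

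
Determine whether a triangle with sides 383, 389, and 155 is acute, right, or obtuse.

Compare the square of the longest side to the sum of squares of the other two: 155² + 383² = 170714 > 151321 = 389².

acute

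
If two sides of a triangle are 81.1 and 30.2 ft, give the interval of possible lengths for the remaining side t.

By the triangle inequality, t must be less than 81.1 + 30.2 = 111.3 and greater than |81.1 − 30.2| = 50.9.

50.9 < t < 111.3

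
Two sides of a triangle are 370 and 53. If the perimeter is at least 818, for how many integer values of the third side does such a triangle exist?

Triangle inequality: 317 < x < 423. Perimeter ≥ 818 gives x ≥ 818 − 370 − 53 = 395.
So 395 ≤ x < 423; integers 395 through 422: 28 values.

28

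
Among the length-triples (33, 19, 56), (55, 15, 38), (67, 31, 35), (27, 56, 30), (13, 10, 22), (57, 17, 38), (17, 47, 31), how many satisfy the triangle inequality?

(19,33,56): 19+33 ≤ 56 → not valid
(15,38,55): 15+38 ≤ 55 → not valid
(31,35,67): 31+35 ≤ 67 → not valid
(27,30,56): 27+30 > 56 → valid
(10,13,22): 10+13 > 22 → valid
(17,38,57): 17+38 ≤ 57 → not valid
(17,31,47): 17+31 > 47 → valid
3 of the 7 triples form a triangle.

3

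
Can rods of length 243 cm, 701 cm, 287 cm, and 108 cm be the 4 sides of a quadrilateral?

For a quadrilateral, each side must be shorter than the sum of the others.
Here the longest side is 701, but the remaining 3 sides sum to only 638.

No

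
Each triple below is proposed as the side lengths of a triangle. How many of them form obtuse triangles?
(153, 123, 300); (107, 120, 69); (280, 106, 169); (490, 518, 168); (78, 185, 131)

1

(153,123,300): 123+153 ≤ 300, not a triangle
(107,120,69): 69²+107² = 16210 > 14400 = 120² → acute
(280,106,169): 106+169 ≤ 280, not a triangle
(490,518,168): 168²+490² = 268324 = 518² → right
(78,185,131): 78²+131² = 23245 < 34225 = 185² → obtuse
1 of the 5 is obtuse.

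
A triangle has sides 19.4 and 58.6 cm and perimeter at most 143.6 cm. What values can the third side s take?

39.2 < s ≤ 65.6

Triangle inequality alone gives 39.2 < s < 78.0.
The perimeter condition gives s ≤ 143.6 − 19.4 − 58.6 = 65.6.
Intersecting the two: 39.2 < s ≤ 65.6.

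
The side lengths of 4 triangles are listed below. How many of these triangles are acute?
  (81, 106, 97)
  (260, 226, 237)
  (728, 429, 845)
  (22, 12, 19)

(81,106,97): 81²+97² = 15970 > 11236 = 106² → acute
(260,226,237): 226²+237² = 107245 > 67600 = 260² → acute
(728,429,845): 429²+728² = 714025 = 845² → right
(22,12,19): 12²+19² = 505 > 484 = 22² → acute
3 of the 4 are acute.

3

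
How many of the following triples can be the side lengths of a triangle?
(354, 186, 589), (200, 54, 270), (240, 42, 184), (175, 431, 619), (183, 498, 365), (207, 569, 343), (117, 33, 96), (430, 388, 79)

(186,354,589): 186+354 ≤ 589 → not valid
(54,200,270): 54+200 ≤ 270 → not valid
(42,184,240): 42+184 ≤ 240 → not valid
(175,431,619): 175+431 ≤ 619 → not valid
(183,365,498): 183+365 > 498 → valid
(207,343,569): 207+343 ≤ 569 → not valid
(33,96,117): 33+96 > 117 → valid
(79,388,430): 79+388 > 430 → valid
3 of the 8 triples form a triangle.

3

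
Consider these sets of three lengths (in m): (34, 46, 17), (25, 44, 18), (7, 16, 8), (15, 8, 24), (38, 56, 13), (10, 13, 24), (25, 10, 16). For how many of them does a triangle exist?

(17,34,46): 17+34 > 46 → valid
(18,25,44): 18+25 ≤ 44 → not valid
(7,8,16): 7+8 ≤ 16 → not valid
(8,15,24): 8+15 ≤ 24 → not valid
(13,38,56): 13+38 ≤ 56 → not valid
(10,13,24): 10+13 ≤ 24 → not valid
(10,16,25): 10+16 > 25 → valid
2 of the 7 triples form a triangle.

2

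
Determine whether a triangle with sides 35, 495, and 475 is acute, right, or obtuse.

Compare the square of the longest side to the sum of squares of the other two: 35² + 475² = 226850 < 245025 = 495².

obtuse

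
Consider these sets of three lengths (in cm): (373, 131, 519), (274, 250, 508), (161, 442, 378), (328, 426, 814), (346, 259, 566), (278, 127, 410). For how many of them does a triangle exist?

3

(131,373,519): 131+373 ≤ 519 → not valid
(250,274,508): 250+274 > 508 → valid
(161,378,442): 161+378 > 442 → valid
(328,426,814): 328+426 ≤ 814 → not valid
(259,346,566): 259+346 > 566 → valid
(127,278,410): 127+278 ≤ 410 → not valid
3 of the 6 triples form a triangle.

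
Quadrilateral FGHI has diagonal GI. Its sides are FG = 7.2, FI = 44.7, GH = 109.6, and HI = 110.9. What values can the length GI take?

37.5 < GI < 51.9

From triangle FGI: |7.2 − 44.7| < GI < 7.2 + 44.7, i.e. 37.5 < GI < 51.9.
From triangle HGI: 1.3 < GI < 220.5.
Both must hold, so GI lies in the intersection.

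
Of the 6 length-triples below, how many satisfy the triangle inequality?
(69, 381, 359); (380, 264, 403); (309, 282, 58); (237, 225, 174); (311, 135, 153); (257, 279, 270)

(69,359,381): 69+359 > 381 → valid
(264,380,403): 264+380 > 403 → valid
(58,282,309): 58+282 > 309 → valid
(174,225,237): 174+225 > 237 → valid
(135,153,311): 135+153 ≤ 311 → not valid
(257,270,279): 257+270 > 279 → valid
5 of the 6 triples form a triangle.

5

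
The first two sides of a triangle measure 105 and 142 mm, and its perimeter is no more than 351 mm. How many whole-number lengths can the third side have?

Triangle inequality: 37 < x < 247. Perimeter ≤ 351 gives x ≤ 351 − 105 − 142 = 104.
So 37 < x ≤ 104; integers 38 through 104: 67 values.

67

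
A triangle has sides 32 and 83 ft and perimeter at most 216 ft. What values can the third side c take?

Triangle inequality alone gives 51 < c < 115.
The perimeter condition gives c ≤ 216 − 32 − 83 = 101.
Intersecting the two: 51 < c ≤ 101.

51 < c ≤ 101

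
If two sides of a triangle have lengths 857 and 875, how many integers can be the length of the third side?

1713

The third side lies in the open interval (18, 1732).
Integers from 19 to 1731 inclusive: 1731 − 19 + 1 = 1713.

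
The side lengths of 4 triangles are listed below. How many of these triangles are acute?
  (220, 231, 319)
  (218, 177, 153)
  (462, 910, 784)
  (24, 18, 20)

(220,231,319): 220²+231² = 101761 = 319² → right
(218,177,153): 153²+177² = 54738 > 47524 = 218² → acute
(462,910,784): 462²+784² = 828100 = 910² → right
(24,18,20): 18²+20² = 724 > 576 = 24² → acute
2 of the 4 are acute.

2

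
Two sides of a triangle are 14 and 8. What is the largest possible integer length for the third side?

21

The third side must be strictly less than 14 + 8 = 22.
The largest integer below 22 is 21.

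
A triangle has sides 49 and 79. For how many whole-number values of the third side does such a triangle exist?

97

The third side lies in the open interval (30, 128).
Integers from 31 to 127 inclusive: 127 − 31 + 1 = 97.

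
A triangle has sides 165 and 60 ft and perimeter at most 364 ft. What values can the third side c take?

Triangle inequality alone gives 105 < c < 225.
The perimeter condition gives c ≤ 364 − 165 − 60 = 139.
Intersecting the two: 105 < c ≤ 139.

105 < c ≤ 139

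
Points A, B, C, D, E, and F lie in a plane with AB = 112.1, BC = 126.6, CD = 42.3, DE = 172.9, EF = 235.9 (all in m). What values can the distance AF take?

0 ≤ AF ≤ 689.8 m

The maximum is all hops collinear in one direction: 112.1 + 126.6 + 42.3 + 172.9 + 235.9 = 689.8.
The longest hop is 235.9; the others sum to 453.9. Since 235.9 ≤ 453.9, the path can fold back on itself completely, so the minimum distance is 0.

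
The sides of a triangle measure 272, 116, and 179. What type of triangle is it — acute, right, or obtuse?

Compare the square of the longest side to the sum of squares of the other two: 116² + 179² = 45497 < 73984 = 272².

obtuse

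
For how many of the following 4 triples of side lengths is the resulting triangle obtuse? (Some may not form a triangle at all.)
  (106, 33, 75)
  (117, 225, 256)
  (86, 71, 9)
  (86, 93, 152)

3

(106,33,75): 33²+75² = 6714 < 11236 = 106² → obtuse
(117,225,256): 117²+225² = 64314 < 65536 = 256² → obtuse
(86,71,9): 9+71 ≤ 86, not a triangle
(86,93,152): 86²+93² = 16045 < 23104 = 152² → obtuse
3 of the 4 are obtuse.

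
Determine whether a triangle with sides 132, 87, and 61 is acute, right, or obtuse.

obtuse

Compare the square of the longest side to the sum of squares of the other two: 61² + 87² = 11290 < 17424 = 132².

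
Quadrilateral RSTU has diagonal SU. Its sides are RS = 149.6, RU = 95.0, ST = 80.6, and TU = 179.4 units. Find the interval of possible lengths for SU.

From triangle RSU: |149.6 − 95.0| < SU < 149.6 + 95.0, i.e. 54.6 < SU < 244.6.
From triangle TSU: 98.8 < SU < 260.0.
Both must hold, so SU lies in the intersection.

98.8 < SU < 244.6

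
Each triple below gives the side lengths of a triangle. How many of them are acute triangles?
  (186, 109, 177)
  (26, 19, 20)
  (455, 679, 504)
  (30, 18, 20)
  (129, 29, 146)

2

(186,109,177): 109²+177² = 43210 > 34596 = 186² → acute
(26,19,20): 19²+20² = 761 > 676 = 26² → acute
(455,679,504): 455²+504² = 461041 = 679² → right
(30,18,20): 18²+20² = 724 < 900 = 30² → obtuse
(129,29,146): 29²+129² = 17482 < 21316 = 146² → obtuse
2 of the 5 are acute.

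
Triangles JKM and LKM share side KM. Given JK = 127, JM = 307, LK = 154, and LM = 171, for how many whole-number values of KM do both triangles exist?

From triangle JKM: 180 < KM < 434.
From triangle LKM: 17 < KM < 325.
Intersection: 180 < KM < 325, so integers 181 through 324: 144 values.

144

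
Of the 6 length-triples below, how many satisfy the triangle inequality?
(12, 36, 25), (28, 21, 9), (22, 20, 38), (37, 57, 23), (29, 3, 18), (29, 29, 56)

(12,25,36): 12+25 > 36 → valid
(9,21,28): 9+21 > 28 → valid
(20,22,38): 20+22 > 38 → valid
(23,37,57): 23+37 > 57 → valid
(3,18,29): 3+18 ≤ 29 → not valid
(29,29,56): 29+29 > 56 → valid
5 of the 6 triples form a triangle.

5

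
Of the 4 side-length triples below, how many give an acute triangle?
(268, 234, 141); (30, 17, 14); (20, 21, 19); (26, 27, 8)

(268,234,141): 141²+234² = 74637 > 71824 = 268² → acute
(30,17,14): 14²+17² = 485 < 900 = 30² → obtuse
(20,21,19): 19²+20² = 761 > 441 = 21² → acute
(26,27,8): 8²+26² = 740 > 729 = 27² → acute
3 of the 4 are acute.

3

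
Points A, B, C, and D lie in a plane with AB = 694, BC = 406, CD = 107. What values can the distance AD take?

The maximum is all hops collinear in one direction: 694 + 406 + 107 = 1207.
The longest hop is 694; the others sum to 513. Folding the others back against it leaves at least 694 − 513 = 181.

181 ≤ AD ≤ 1207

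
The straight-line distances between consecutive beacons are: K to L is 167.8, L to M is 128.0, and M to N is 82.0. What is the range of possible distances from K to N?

The maximum is all hops collinear in one direction: 167.8 + 128.0 + 82.0 = 377.8.
The longest hop is 167.8; the others sum to 210.0. Since 167.8 ≤ 210.0, the path can fold back on itself completely, so the minimum distance is 0.

0 ≤ KN ≤ 377.8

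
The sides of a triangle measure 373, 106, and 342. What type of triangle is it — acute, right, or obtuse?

Compare the square of the longest side to the sum of squares of the other two: 106² + 342² = 128200 < 139129 = 373².

obtuse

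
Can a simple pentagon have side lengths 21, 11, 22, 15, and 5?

Yes

A pentagon exists iff every side is shorter than the sum of the others — equivalently, the longest side is less than the sum of the rest.
Longest side 22 < 52 (sum of the remaining 4), so yes.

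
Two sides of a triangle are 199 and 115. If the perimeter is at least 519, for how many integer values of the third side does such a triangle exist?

Triangle inequality: 84 < x < 314. Perimeter ≥ 519 gives x ≥ 519 − 199 − 115 = 205.
So 205 ≤ x < 314; integers 205 through 313: 109 values.

109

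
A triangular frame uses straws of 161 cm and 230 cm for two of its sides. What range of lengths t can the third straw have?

69 < t < 391

By the triangle inequality, t must be less than 161 + 230 = 391 and greater than |161 − 230| = 69.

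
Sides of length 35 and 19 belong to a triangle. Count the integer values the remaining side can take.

The third side lies in the open interval (16, 54).
Integers from 17 to 53 inclusive: 53 − 17 + 1 = 37.

37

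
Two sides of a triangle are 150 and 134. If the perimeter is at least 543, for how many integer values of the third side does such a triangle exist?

25

Triangle inequality: 16 < x < 284. Perimeter ≥ 543 gives x ≥ 543 − 150 − 134 = 259.
So 259 ≤ x < 284; integers 259 through 283: 25 values.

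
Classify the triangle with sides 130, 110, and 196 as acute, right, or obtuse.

obtuse

Compare the square of the longest side to the sum of squares of the other two: 110² + 130² = 29000 < 38416 = 196².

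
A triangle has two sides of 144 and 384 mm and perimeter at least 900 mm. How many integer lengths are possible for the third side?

Triangle inequality: 240 < x < 528. Perimeter ≥ 900 gives x ≥ 900 − 144 − 384 = 372.
So 372 ≤ x < 528; integers 372 through 527: 156 values.

156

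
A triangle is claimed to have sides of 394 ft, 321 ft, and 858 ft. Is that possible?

No

The longest side is 858, but the other two sum to only 715.
715 < 858, so the triangle inequality fails.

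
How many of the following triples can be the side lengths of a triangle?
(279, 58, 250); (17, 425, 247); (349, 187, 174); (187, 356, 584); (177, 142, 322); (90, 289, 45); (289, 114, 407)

2

(58,250,279): 58+250 > 279 → valid
(17,247,425): 17+247 ≤ 425 → not valid
(174,187,349): 174+187 > 349 → valid
(187,356,584): 187+356 ≤ 584 → not valid
(142,177,322): 142+177 ≤ 322 → not valid
(45,90,289): 45+90 ≤ 289 → not valid
(114,289,407): 114+289 ≤ 407 → not valid
2 of the 7 triples form a triangle.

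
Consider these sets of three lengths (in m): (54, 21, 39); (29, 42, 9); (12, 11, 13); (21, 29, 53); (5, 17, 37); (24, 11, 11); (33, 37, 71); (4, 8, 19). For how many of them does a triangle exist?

(21,39,54): 21+39 > 54 → valid
(9,29,42): 9+29 ≤ 42 → not valid
(11,12,13): 11+12 > 13 → valid
(21,29,53): 21+29 ≤ 53 → not valid
(5,17,37): 5+17 ≤ 37 → not valid
(11,11,24): 11+11 ≤ 24 → not valid
(33,37,71): 33+37 ≤ 71 → not valid
(4,8,19): 4+8 ≤ 19 → not valid
2 of the 8 triples form a triangle.

2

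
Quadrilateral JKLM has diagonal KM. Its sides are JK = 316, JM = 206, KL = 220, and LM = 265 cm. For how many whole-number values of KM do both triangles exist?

From triangle JKM: 110 < KM < 522.
From triangle LKM: 45 < KM < 485.
Intersection: 110 < KM < 485, so integers 111 through 484: 374 values.

374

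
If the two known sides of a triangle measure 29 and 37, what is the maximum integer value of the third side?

The third side must be strictly less than 29 + 37 = 66.
The largest integer below 66 is 65.

65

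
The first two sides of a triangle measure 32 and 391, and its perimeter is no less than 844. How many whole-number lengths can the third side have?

Triangle inequality: 359 < x < 423. Perimeter ≥ 844 gives x ≥ 844 − 32 − 391 = 421.
So 421 ≤ x < 423; integers 421 through 422: 2 values.

2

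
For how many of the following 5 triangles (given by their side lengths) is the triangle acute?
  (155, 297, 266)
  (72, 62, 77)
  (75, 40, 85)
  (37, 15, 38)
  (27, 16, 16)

3

(155,297,266): 155²+266² = 94781 > 88209 = 297² → acute
(72,62,77): 62²+72² = 9028 > 5929 = 77² → acute
(75,40,85): 40²+75² = 7225 = 85² → right
(37,15,38): 15²+37² = 1594 > 1444 = 38² → acute
(27,16,16): 16²+16² = 512 < 729 = 27² → obtuse
3 of the 5 are acute.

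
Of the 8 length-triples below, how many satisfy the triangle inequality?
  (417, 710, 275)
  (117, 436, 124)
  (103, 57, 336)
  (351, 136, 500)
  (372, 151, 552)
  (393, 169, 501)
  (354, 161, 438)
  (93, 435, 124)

(275,417,710): 275+417 ≤ 710 → not valid
(117,124,436): 117+124 ≤ 436 → not valid
(57,103,336): 57+103 ≤ 336 → not valid
(136,351,500): 136+351 ≤ 500 → not valid
(151,372,552): 151+372 ≤ 552 → not valid
(169,393,501): 169+393 > 501 → valid
(161,354,438): 161+354 > 438 → valid
(93,124,435): 93+124 ≤ 435 → not valid
2 of the 8 triples form a triangle.

2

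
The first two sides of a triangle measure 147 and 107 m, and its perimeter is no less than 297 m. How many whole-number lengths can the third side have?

211

Triangle inequality: 40 < x < 254. Perimeter ≥ 297 gives x ≥ 297 − 147 − 107 = 43.
So 43 ≤ x < 254; integers 43 through 253: 211 values.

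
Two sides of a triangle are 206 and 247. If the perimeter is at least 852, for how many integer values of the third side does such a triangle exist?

Triangle inequality: 41 < x < 453. Perimeter ≥ 852 gives x ≥ 852 − 206 − 247 = 399.
So 399 ≤ x < 453; integers 399 through 452: 54 values.

54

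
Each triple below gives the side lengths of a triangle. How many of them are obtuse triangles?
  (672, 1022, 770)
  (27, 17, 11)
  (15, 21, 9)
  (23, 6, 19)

(672,1022,770): 672²+770² = 1044484 = 1022² → right
(27,17,11): 11²+17² = 410 < 729 = 27² → obtuse
(15,21,9): 9²+15² = 306 < 441 = 21² → obtuse
(23,6,19): 6²+19² = 397 < 529 = 23² → obtuse
3 of the 4 are obtuse.

3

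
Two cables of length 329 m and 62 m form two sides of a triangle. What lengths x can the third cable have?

267 < x < 391

By the triangle inequality, x must be less than 329 + 62 = 391 and greater than |329 − 62| = 267.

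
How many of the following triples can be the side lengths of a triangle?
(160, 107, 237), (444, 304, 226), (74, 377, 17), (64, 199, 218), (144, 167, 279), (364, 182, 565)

(107,160,237): 107+160 > 237 → valid
(226,304,444): 226+304 > 444 → valid
(17,74,377): 17+74 ≤ 377 → not valid
(64,199,218): 64+199 > 218 → valid
(144,167,279): 144+167 > 279 → valid
(182,364,565): 182+364 ≤ 565 → not valid
4 of the 6 triples form a triangle.

4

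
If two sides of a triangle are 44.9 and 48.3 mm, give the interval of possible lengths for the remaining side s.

3.4 < s < 93.2

By the triangle inequality, s must be less than 44.9 + 48.3 = 93.2 and greater than |44.9 − 48.3| = 3.4.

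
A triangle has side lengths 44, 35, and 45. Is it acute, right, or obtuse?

acute

Compare the square of the longest side to the sum of squares of the other two: 35² + 44² = 3161 > 2025 = 45².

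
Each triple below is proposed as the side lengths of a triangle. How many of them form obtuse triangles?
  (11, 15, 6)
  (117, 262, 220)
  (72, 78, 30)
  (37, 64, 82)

3

(11,15,6): 6²+11² = 157 < 225 = 15² → obtuse
(117,262,220): 117²+220² = 62089 < 68644 = 262² → obtuse
(72,78,30): 30²+72² = 6084 = 78² → right
(37,64,82): 37²+64² = 5465 < 6724 = 82² → obtuse
3 of the 4 are obtuse.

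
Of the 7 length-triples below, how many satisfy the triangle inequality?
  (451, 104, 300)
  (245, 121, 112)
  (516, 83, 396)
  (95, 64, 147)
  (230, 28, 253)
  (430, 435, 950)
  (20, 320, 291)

2

(104,300,451): 104+300 ≤ 451 → not valid
(112,121,245): 112+121 ≤ 245 → not valid
(83,396,516): 83+396 ≤ 516 → not valid
(64,95,147): 64+95 > 147 → valid
(28,230,253): 28+230 > 253 → valid
(430,435,950): 430+435 ≤ 950 → not valid
(20,291,320): 20+291 ≤ 320 → not valid
2 of the 7 triples form a triangle.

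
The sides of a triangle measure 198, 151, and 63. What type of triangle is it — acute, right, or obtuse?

Compare the square of the longest side to the sum of squares of the other two: 63² + 151² = 26770 < 39204 = 198².

obtuse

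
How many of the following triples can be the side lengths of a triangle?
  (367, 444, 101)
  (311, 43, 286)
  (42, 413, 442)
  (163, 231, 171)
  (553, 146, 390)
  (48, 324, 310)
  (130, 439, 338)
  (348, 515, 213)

(101,367,444): 101+367 > 444 → valid
(43,286,311): 43+286 > 311 → valid
(42,413,442): 42+413 > 442 → valid
(163,171,231): 163+171 > 231 → valid
(146,390,553): 146+390 ≤ 553 → not valid
(48,310,324): 48+310 > 324 → valid
(130,338,439): 130+338 > 439 → valid
(213,348,515): 213+348 > 515 → valid
7 of the 8 triples form a triangle.

7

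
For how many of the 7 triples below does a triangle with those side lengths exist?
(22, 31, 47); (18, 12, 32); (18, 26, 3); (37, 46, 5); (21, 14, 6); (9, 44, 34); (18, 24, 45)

1

(22,31,47): 22+31 > 47 → valid
(12,18,32): 12+18 ≤ 32 → not valid
(3,18,26): 3+18 ≤ 26 → not valid
(5,37,46): 5+37 ≤ 46 → not valid
(6,14,21): 6+14 ≤ 21 → not valid
(9,34,44): 9+34 ≤ 44 → not valid
(18,24,45): 18+24 ≤ 45 → not valid
1 of the 7 triples forms a triangle.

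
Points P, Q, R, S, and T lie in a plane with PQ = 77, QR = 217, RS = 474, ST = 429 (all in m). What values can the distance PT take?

The maximum is all hops collinear in one direction: 77 + 217 + 474 + 429 = 1197.
The longest hop is 474; the others sum to 723. Since 474 ≤ 723, the path can fold back on itself completely, so the minimum distance is 0.

0 ≤ PT ≤ 1197 m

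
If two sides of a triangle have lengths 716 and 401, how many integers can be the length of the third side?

The third side lies in the open interval (315, 1117).
Integers from 316 to 1116 inclusive: 1116 − 316 + 1 = 801.

801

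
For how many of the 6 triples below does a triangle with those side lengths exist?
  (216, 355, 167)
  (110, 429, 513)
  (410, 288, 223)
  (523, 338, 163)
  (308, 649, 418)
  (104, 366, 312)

(167,216,355): 167+216 > 355 → valid
(110,429,513): 110+429 > 513 → valid
(223,288,410): 223+288 > 410 → valid
(163,338,523): 163+338 ≤ 523 → not valid
(308,418,649): 308+418 > 649 → valid
(104,312,366): 104+312 > 366 → valid
5 of the 6 triples form a triangle.

5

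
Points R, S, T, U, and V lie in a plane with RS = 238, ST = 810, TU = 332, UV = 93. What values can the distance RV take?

147 ≤ RV ≤ 1473

The maximum is all hops collinear in one direction: 238 + 810 + 332 + 93 = 1473.
The longest hop is 810; the others sum to 663. Folding the others back against it leaves at least 810 − 663 = 147.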